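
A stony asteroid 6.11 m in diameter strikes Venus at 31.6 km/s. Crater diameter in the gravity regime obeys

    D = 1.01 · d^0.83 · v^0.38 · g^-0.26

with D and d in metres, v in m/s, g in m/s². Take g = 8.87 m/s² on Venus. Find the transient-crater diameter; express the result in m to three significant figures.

D ≈ 132 m

In SI units: v = 31600 m/s.
d^0.83 = 6.11^0.83 = 4.492
v^0.38 = 31600^0.38 = 51.27
g^-0.26 = 8.87^-0.26 = 0.5669
D = 1.01 × 4.492 × 51.27 × 0.5669 = 131.9 m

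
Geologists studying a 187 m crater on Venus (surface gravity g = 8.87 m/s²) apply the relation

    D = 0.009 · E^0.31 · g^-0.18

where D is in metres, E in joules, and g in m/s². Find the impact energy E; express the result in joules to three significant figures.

E ≈ 3.01 × 10^14 J

Rearranging: E = [D / (0.009 · g^-0.18)]^(1/0.31).
g^-0.18 = 8.87^-0.18 = 0.6751
D / (0.009 × 0.6751) = 187 / (6.076 × 10^-3) = 3.078 × 10^4
E = (3.078 × 10^4)^3.2258 = 3.008 × 10^14 J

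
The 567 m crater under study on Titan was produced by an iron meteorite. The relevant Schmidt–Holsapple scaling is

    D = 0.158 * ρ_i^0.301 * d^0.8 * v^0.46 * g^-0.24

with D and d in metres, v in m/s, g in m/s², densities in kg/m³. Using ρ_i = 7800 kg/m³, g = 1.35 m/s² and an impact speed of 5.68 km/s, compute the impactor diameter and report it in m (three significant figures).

Rearranging for d: d = [D / (0.158 · 7800^0.301 · 5680^0.46 · 1.35^-0.24)]^(1/0.8).
7800^0.301 = 14.84
5680^0.46 = 53.33
1.35^-0.24 = 0.9305
Denominator = 0.158 × 14.84 × 53.33 × 0.9305 = 116.4
D / 116.4 = 567 / 116.4 = 4.871
d = 4.871^(1/0.8) = 4.871^1.25 = 7.236 m

d ≈ 7.24 m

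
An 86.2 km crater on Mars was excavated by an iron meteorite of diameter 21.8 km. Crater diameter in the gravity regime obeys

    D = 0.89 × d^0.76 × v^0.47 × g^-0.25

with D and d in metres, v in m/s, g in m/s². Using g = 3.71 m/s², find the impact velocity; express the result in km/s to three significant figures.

Rearranging for v: v = [D / (0.89 · 21800^0.76 · 3.71^-0.25)]^(1/0.47).
D = 86200 m.
21800^0.76 = 1983
3.71^-0.25 = 0.7205
Denominator = 0.89 × 1983 × 0.7205 = 1272
D / 1272 = 86200 / 1272 = 67.77
v = 67.77^(1/0.47) = 67.77^2.1277 = 7869 m/s

v ≈ 7.87 km/s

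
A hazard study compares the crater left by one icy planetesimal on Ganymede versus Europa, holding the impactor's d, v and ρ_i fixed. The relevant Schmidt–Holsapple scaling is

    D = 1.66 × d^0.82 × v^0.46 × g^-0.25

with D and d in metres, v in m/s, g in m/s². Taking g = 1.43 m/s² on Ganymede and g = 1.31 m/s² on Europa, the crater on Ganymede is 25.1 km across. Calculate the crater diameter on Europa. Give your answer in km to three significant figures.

D ≈ 25.7 km

All impactor-dependent factors cancel in the ratio, leaving D_Europa/D_Ganymede = (g_Europa/g_Ganymede)^-0.25.
(1.31/1.43)^-0.25 = 0.9161^-0.25 = 1.022
D_Europa = 1.022 × 25.1 km = 25.7 km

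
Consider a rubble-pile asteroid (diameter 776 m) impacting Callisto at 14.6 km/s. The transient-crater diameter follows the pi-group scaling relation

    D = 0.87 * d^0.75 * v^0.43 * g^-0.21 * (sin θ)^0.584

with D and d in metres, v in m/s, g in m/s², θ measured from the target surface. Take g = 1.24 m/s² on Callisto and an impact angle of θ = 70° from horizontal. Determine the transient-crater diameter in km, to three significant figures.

In SI units: v = 14600 m/s.
d^0.75 = 776^0.75 = 147.0
v^0.43 = 14600^0.43 = 61.75
g^-0.21 = 1.24^-0.21 = 0.9558
(sin 70°)^0.584 = 0.9397^0.584 = 0.9643
D = 0.87 × 147.0 × 61.75 × 0.9558 × 0.9643 = 7279 m
   = 7.279 km

D ≈ 7.28 km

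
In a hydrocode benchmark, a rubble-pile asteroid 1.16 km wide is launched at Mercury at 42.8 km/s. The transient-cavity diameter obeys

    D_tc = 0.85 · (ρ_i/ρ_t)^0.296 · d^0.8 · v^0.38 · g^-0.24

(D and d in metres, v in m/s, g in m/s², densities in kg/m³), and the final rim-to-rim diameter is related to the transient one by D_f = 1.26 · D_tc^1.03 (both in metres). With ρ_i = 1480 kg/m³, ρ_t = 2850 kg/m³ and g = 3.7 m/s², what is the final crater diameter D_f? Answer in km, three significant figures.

In SI: d = 1160 m, v = 42800 m/s.
(ρ_i/ρ_t)^0.296 = (1480/2850)^0.296 = 0.8237
d^0.8 = 1160^0.8 = 282.9
v^0.38 = 42800^0.38 = 57.54
g^-0.24 = 3.7^-0.24 = 0.7305
D_tc = 0.85 × 0.8237 × 282.9 × 57.54 × 0.7305 = 8326 m
D_f = 1.26 × (8326)^1.03 = 13754 m
     = 13.75 km

D_f ≈ 13.8 km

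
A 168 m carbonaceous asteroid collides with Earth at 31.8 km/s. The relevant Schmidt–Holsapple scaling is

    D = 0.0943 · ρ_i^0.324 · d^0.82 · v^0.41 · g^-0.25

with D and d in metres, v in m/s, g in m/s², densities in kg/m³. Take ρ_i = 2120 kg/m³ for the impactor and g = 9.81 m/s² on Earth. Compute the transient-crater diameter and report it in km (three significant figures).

In SI units: v = 31800 m/s.
ρ_i^0.324 = 2120^0.324 = 11.96
d^0.82 = 168^0.82 = 66.80
v^0.41 = 31800^0.41 = 70.14
g^-0.25 = 9.81^-0.25 = 0.5650
D = 0.0943 × 11.96 × 66.80 × 70.14 × 0.5650 = 2986 m
   = 2.986 km

D ≈ 2.99 km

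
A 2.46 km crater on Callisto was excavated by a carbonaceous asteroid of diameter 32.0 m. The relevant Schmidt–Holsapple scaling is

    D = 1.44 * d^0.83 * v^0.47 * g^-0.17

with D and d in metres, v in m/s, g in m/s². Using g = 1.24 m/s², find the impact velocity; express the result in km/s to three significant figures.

Rearranging for v: v = [D / (1.44 · 32^0.83 · 1.24^-0.17)]^(1/0.47).
D = 2460 m.
32^0.83 = 17.75
1.24^-0.17 = 0.9641
Denominator = 1.44 × 17.75 × 0.9641 = 24.64
D / 24.64 = 2460 / 24.64 = 99.84
v = 99.84^(1/0.47) = 99.84^2.1277 = 17944 m/s

v ≈ 17.9 km/s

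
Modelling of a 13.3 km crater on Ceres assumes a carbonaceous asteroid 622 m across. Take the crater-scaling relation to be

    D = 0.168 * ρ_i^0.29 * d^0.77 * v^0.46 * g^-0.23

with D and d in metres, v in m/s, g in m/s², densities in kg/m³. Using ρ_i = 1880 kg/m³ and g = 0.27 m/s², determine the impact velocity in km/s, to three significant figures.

Rearranging for v: v = [D / (0.168 · 1880^0.29 · 622^0.77 · 0.27^-0.23)]^(1/0.46).
D = 13300 m.
1880^0.29 = 8.902
622^0.77 = 141.7
0.27^-0.23 = 1.351
Denominator = 0.168 × 8.902 × 141.7 × 1.351 = 286.3
D / 286.3 = 13300 / 286.3 = 46.45
v = 46.45^(1/0.46) = 46.45^2.1739 = 4206 m/s

v ≈ 4.21 km/s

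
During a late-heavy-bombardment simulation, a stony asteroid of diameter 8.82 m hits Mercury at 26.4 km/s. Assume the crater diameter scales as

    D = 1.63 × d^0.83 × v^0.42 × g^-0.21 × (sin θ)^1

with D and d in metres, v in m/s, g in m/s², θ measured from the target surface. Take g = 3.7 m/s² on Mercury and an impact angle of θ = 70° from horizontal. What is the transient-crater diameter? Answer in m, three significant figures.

D ≈ 510 m

In SI units: v = 26400 m/s.
d^0.83 = 8.82^0.83 = 6.092
v^0.42 = 26400^0.42 = 71.96
g^-0.21 = 3.7^-0.21 = 0.7598
(sin 70°)^1 = 0.9397^1 = 0.9397
D = 1.63 × 6.092 × 71.96 × 0.7598 × 0.9397 = 510.2 m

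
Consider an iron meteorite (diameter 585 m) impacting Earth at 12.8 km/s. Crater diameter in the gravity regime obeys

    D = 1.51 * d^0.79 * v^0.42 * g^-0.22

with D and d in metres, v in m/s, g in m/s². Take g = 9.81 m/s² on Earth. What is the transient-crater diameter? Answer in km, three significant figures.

D ≈ 7.45 km

In SI units: v = 12800 m/s.
d^0.79 = 585^0.79 = 153.5
v^0.42 = 12800^0.42 = 53.09
g^-0.22 = 9.81^-0.22 = 0.6051
D = 1.51 × 153.5 × 53.09 × 0.6051 = 7446 m
   = 7.446 km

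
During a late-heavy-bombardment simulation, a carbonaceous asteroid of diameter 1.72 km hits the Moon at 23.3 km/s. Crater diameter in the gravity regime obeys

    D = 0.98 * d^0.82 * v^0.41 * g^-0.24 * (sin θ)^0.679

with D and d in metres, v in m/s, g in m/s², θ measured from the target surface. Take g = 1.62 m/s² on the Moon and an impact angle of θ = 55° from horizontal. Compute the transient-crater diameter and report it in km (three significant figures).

D ≈ 21.2 km

In SI units: d = 1720 m, v = 23300 m/s.
d^0.82 = 1720^0.82 = 449.9
v^0.41 = 23300^0.41 = 61.75
g^-0.24 = 1.62^-0.24 = 0.8907
(sin 55°)^0.679 = 0.8192^0.679 = 0.8734
D = 0.98 × 449.9 × 61.75 × 0.8907 × 0.8734 = 21180 m
   = 21.18 km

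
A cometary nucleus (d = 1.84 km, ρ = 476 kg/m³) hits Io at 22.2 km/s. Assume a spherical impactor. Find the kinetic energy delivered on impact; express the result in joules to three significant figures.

E ≈ 3.83 × 10^20 J

d = 1840 m; v = 22200 m/s.
Mass m = (π/6) ρ d³ = (π/6) × 476 × (1840)³ = 1.553 × 10^12 kg
E = ½ m v² = 0.5 × 1.553 × 10^12 × (22200)² = 3.827 × 10^20 J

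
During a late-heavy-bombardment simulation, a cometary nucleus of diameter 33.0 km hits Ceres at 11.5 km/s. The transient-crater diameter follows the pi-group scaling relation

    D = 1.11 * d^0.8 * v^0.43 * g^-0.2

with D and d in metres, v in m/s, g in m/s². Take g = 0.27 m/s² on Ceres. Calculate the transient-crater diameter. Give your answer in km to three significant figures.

D ≈ 331 km

In SI units: d = 33000 m, v = 11500 m/s.
d^0.8 = 33000^0.8 = 4119
v^0.43 = 11500^0.43 = 55.73
g^-0.2 = 0.27^-0.2 = 1.299
D = 1.11 × 4119 × 55.73 × 1.299 = 3.310 × 10^5 m
   = 331.0 km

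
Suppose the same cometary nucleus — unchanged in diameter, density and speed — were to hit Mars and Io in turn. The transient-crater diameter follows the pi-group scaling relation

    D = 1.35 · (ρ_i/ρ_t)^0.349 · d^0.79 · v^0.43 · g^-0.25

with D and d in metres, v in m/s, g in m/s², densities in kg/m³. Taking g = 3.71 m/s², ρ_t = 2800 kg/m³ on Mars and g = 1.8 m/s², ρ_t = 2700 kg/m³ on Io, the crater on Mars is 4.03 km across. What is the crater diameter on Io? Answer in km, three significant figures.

The impactor-only factors (d, v, ρ_i) cancel in the ratio, leaving D_Io/D_Mars = (g_Io/g_Mars)^-0.25 · (ρ_t,Mars/ρ_t,Io)^0.349.
(1.8/3.71)^-0.25 = 0.4852^-0.25 = 1.198
(2800/2700)^0.349 = 1.037^0.349 = 1.013
Ratio = 1.198 × 1.013 = 1.214
D_Io = 1.214 × 4.03 km = 4.89 km

D ≈ 4.89 km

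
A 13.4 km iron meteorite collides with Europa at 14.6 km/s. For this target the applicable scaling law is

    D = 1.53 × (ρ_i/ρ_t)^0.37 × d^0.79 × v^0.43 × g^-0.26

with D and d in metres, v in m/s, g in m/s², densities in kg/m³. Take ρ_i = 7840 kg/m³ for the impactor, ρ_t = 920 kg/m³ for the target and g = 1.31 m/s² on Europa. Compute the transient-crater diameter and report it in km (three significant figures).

D ≈ 354 km

In SI units: d = 13400 m, v = 14600 m/s.
(ρ_i/ρ_t)^0.37 = (7840/920)^0.37 = 2.210
d^0.79 = 13400^0.79 = 1821
v^0.43 = 14600^0.43 = 61.75
g^-0.26 = 1.31^-0.26 = 0.9322
D = 1.53 × 2.210 × 1821 × 61.75 × 0.9322 = 3.544 × 10^5 m
   = 354.4 km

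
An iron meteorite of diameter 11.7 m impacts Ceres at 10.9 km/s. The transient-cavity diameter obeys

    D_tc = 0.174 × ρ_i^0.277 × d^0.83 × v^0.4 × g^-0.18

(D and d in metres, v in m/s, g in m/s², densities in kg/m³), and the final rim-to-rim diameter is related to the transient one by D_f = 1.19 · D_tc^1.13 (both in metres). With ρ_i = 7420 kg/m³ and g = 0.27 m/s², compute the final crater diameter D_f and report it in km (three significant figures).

D_f ≈ 2.35 km

v = 10900 m/s.
ρ_i^0.277 = 7420^0.277 = 11.81
d^0.83 = 11.7^0.83 = 7.702
v^0.4 = 10900^0.4 = 41.21
g^-0.18 = 0.27^-0.18 = 1.266
D_tc = 0.174 × 11.81 × 7.702 × 41.21 × 1.266 = 825.7 m
D_f = 1.19 × (825.7)^1.13 = 2353 m
     = 2.353 km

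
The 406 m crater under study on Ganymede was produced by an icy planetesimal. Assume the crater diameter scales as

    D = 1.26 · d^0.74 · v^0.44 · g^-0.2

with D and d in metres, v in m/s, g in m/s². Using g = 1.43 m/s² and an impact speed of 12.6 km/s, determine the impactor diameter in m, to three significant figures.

Rearranging for d: d = [D / (1.26 · 12600^0.44 · 1.43^-0.2)]^(1/0.74).
12600^0.44 = 63.70
1.43^-0.2 = 0.9310
Denominator = 1.26 × 63.70 × 0.9310 = 74.72
D / 74.72 = 406 / 74.72 = 5.434
d = 5.434^(1/0.74) = 5.434^1.3514 = 9.850 m

d ≈ 9.85 m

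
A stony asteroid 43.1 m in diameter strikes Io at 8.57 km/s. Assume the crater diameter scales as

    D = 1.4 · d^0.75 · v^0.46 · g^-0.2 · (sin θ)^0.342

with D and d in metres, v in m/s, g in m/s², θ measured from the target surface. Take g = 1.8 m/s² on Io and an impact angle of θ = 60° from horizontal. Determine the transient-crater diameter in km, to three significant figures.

D ≈ 1.28 km

In SI units: v = 8570 m/s.
d^0.75 = 43.1^0.75 = 16.82
v^0.46 = 8570^0.46 = 64.44
g^-0.2 = 1.8^-0.2 = 0.8891
(sin 60°)^0.342 = 0.8660^0.342 = 0.9520
D = 1.4 × 16.82 × 64.44 × 0.8891 × 0.9520 = 1284 m
   = 1.284 km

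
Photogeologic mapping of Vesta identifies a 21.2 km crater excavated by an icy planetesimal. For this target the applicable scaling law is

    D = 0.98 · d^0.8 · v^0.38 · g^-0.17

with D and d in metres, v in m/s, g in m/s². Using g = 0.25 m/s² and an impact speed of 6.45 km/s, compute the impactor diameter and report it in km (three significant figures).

d ≈ 3.03 km

Rearranging for d: d = [D / (0.98 · 6450^0.38 · 0.25^-0.17)]^(1/0.8).
D = 21200 m.
6450^0.38 = 28.03
0.25^-0.17 = 1.266
Denominator = 0.98 × 28.03 × 1.266 = 34.78
D / 34.78 = 21200 / 34.78 = 609.5
d = 609.5^(1/0.8) = 609.5^1.25 = 3028 m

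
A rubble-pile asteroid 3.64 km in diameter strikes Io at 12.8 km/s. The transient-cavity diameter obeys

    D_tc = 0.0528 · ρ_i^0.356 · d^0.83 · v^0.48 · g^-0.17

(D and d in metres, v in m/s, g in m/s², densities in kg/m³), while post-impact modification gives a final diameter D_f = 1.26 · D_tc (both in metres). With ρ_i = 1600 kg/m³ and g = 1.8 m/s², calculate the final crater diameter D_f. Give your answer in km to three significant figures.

In SI: d = 3640 m, v = 12800 m/s.
ρ_i^0.356 = 1600^0.356 = 13.83
d^0.83 = 3640^0.83 = 903.1
v^0.48 = 12800^0.48 = 93.64
g^-0.17 = 1.8^-0.17 = 0.9049
D_tc = 0.0528 × 13.83 × 903.1 × 93.64 × 0.9049 = 55880 m
D_f = 1.26 × 55880 = 70409 m
     = 70.41 km

D_f ≈ 70.4 km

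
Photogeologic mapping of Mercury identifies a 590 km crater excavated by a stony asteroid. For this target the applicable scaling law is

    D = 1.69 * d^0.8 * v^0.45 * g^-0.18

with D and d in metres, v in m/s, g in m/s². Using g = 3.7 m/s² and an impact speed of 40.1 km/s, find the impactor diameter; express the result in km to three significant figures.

d ≈ 29.3 km

Rearranging for d: d = [D / (1.69 · 40100^0.45 · 3.7^-0.18)]^(1/0.8).
D = 590000 m.
40100^0.45 = 117.9
3.7^-0.18 = 0.7902
Denominator = 1.69 × 117.9 × 0.7902 = 157.4
D / 157.4 = 590000 / 157.4 = 3748
d = 3748^(1/0.8) = 3748^1.25 = 29326 m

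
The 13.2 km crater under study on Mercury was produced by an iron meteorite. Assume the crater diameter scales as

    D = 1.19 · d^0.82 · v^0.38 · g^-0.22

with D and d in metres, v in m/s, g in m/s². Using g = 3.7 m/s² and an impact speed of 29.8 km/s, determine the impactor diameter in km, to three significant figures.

Rearranging for d: d = [D / (1.19 · 29800^0.38 · 3.7^-0.22)]^(1/0.82).
D = 13200 m.
29800^0.38 = 50.14
3.7^-0.22 = 0.7499
Denominator = 1.19 × 50.14 × 0.7499 = 44.74
D / 44.74 = 13200 / 44.74 = 295.0
d = 295.0^(1/0.82) = 295.0^1.2195 = 1028 m

d ≈ 1.03 km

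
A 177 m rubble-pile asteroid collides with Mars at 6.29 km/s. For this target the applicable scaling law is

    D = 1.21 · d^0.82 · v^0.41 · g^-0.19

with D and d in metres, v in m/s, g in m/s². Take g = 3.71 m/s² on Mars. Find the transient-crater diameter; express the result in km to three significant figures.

D ≈ 2.37 km

In SI units: v = 6290 m/s.
d^0.82 = 177^0.82 = 69.72
v^0.41 = 6290^0.41 = 36.09
g^-0.19 = 3.71^-0.19 = 0.7795
D = 1.21 × 69.72 × 36.09 × 0.7795 = 2373 m
   = 2.373 km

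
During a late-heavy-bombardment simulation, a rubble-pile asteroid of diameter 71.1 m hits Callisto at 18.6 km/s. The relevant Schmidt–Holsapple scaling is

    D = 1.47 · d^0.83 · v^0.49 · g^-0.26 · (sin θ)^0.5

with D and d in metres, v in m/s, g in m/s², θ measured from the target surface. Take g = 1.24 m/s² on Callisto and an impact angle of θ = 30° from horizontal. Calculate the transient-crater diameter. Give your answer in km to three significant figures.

In SI units: v = 18600 m/s.
d^0.83 = 71.1^0.83 = 34.44
v^0.49 = 18600^0.49 = 123.6
g^-0.26 = 1.24^-0.26 = 0.9456
(sin 30°)^0.5 = 0.5000^0.5 = 0.7071
D = 1.47 × 34.44 × 123.6 × 0.9456 × 0.7071 = 4184 m
   = 4.184 km

D ≈ 4.18 km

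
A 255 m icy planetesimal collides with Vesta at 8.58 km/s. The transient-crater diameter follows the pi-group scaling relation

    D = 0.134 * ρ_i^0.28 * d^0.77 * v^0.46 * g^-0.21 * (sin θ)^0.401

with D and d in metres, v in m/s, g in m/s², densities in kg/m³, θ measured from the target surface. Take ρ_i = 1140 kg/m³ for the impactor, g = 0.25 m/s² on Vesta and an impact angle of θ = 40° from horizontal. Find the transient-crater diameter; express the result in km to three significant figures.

In SI units: v = 8580 m/s.
ρ_i^0.28 = 1140^0.28 = 7.177
d^0.77 = 255^0.77 = 71.29
v^0.46 = 8580^0.46 = 64.48
g^-0.21 = 0.25^-0.21 = 1.338
(sin 40°)^0.401 = 0.6428^0.401 = 0.8376
D = 0.134 × 7.177 × 71.29 × 64.48 × 1.338 × 0.8376 = 4954 m
   = 4.954 km

D ≈ 4.95 km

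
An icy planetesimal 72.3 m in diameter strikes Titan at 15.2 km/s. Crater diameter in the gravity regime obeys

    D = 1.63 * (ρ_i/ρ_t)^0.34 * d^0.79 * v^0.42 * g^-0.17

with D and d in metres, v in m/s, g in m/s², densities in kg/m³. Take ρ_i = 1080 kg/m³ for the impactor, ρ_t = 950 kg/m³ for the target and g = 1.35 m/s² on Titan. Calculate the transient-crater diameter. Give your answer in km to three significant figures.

In SI units: v = 15200 m/s.
(ρ_i/ρ_t)^0.34 = (1080/950)^0.34 = 1.045
d^0.79 = 72.3^0.79 = 29.43
v^0.42 = 15200^0.42 = 57.07
g^-0.17 = 1.35^-0.17 = 0.9503
D = 1.63 × 1.045 × 29.43 × 57.07 × 0.9503 = 2719 m
   = 2.719 km

D ≈ 2.72 km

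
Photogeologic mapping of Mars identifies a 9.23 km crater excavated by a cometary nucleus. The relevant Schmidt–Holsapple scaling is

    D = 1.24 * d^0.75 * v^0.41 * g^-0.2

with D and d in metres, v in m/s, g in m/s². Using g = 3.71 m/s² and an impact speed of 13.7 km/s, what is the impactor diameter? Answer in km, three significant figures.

d ≈ 1.13 km

Rearranging for d: d = [D / (1.24 · 13700^0.41 · 3.71^-0.2)]^(1/0.75).
D = 9230 m.
13700^0.41 = 49.67
3.71^-0.2 = 0.7694
Denominator = 1.24 × 49.67 × 0.7694 = 47.39
D / 47.39 = 9230 / 47.39 = 194.8
d = 194.8^(1/0.75) = 194.8^1.3333 = 1129 m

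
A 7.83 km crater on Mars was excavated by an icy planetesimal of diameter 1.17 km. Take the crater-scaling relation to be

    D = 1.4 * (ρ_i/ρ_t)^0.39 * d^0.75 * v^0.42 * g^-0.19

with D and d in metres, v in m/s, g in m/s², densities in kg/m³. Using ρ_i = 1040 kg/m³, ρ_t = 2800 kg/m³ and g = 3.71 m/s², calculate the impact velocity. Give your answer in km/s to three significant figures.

v ≈ 12.6 km/s

Rearranging for v: v = [D / (1.4 · (1040/2800)^0.39 · 1170^0.75 · 3.71^-0.19)]^(1/0.42).
D = 7830 m.
(1040/2800)^0.39 = 0.6796
1170^0.75 = 200.1
3.71^-0.19 = 0.7795
Denominator = 1.4 × 0.6796 × 200.1 × 0.7795 = 148.4
D / 148.4 = 7830 / 148.4 = 52.76
v = 52.76^(1/0.42) = 52.76^2.381 = 12613 m/s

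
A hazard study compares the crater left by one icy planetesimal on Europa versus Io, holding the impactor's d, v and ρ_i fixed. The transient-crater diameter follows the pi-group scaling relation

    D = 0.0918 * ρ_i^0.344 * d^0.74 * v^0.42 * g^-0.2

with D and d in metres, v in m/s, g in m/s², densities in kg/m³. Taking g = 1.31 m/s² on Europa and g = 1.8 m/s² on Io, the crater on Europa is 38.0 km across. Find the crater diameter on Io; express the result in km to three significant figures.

All impactor-dependent factors cancel in the ratio, leaving D_Io/D_Europa = (g_Io/g_Europa)^-0.2.
(1.8/1.31)^-0.2 = 1.374^-0.2 = 0.9384
D_Io = 0.9384 × 38.0 km = 35.7 km

D ≈ 35.7 km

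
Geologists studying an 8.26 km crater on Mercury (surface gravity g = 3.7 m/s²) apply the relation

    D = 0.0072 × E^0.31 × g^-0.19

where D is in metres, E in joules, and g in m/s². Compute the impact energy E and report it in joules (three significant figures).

Rearranging: E = [D / (0.0072 · g^-0.19)]^(1/0.31).
D = 8260 m.
g^-0.19 = 3.7^-0.19 = 0.7799
D / (0.0072 × 0.7799) = 8260 / (5.615 × 10^-3) = 1.471 × 10^6
E = (1.471 × 10^6)^3.2258 = 7.861 × 10^19 J

E ≈ 7.86 × 10^19 J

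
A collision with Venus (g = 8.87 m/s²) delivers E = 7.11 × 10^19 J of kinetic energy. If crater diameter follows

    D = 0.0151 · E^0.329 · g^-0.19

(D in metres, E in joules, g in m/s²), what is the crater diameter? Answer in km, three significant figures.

E^0.329 = (7.11 × 10^19)^0.329 = 3.398 × 10^6
g^-0.19 = 8.87^-0.19 = 0.6605
D = 0.0151 × 3.398 × 10^6 × 0.6605 = 33890 m
   = 33.89 km

D ≈ 33.9 km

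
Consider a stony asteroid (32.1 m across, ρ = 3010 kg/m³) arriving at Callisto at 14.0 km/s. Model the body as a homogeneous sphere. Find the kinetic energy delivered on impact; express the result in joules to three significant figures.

E ≈ 5.11 × 10^15 J

v = 14000 m/s.
Mass m = (π/6) ρ d³ = (π/6) × 3010 × (32.1)³ = 5.213 × 10^7 kg
E = ½ m v² = 0.5 × 5.213 × 10^7 × (14000)² = 5.109 × 10^15 J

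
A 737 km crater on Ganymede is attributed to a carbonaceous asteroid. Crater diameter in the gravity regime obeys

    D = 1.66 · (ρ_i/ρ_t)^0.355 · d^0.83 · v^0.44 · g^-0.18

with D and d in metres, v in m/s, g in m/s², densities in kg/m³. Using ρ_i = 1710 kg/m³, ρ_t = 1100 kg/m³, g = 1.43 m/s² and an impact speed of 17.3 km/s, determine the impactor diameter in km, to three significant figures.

d ≈ 32.3 km

Rearranging for d: d = [D / (1.66 · (1710/1100)^0.355 · 17300^0.44 · 1.43^-0.18)]^(1/0.83).
D = 737000 m.
(1710/1100)^0.355 = 1.170
17300^0.44 = 73.24
1.43^-0.18 = 0.9376
Denominator = 1.66 × 1.170 × 73.24 × 0.9376 = 133.4
D / 133.4 = 737000 / 133.4 = 5525
d = 5525^(1/0.83) = 5525^1.2048 = 32267 m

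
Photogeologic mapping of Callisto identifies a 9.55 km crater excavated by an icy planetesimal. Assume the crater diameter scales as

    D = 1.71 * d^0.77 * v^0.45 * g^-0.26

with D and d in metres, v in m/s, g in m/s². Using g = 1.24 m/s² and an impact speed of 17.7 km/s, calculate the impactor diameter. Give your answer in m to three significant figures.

d ≈ 260 m

Rearranging for d: d = [D / (1.71 · 17700^0.45 · 1.24^-0.26)]^(1/0.77).
D = 9550 m.
17700^0.45 = 81.58
1.24^-0.26 = 0.9456
Denominator = 1.71 × 81.58 × 0.9456 = 131.9
D / 131.9 = 9550 / 131.9 = 72.40
d = 72.40^(1/0.77) = 72.40^1.2987 = 260.2 m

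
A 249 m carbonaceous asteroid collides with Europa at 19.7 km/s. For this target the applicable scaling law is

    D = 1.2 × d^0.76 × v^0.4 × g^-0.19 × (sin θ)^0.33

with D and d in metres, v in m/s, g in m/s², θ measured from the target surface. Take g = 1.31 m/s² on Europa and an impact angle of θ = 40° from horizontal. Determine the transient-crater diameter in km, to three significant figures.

In SI units: v = 19700 m/s.
d^0.76 = 249^0.76 = 66.24
v^0.4 = 19700^0.4 = 52.21
g^-0.19 = 1.31^-0.19 = 0.9500
(sin 40°)^0.33 = 0.6428^0.33 = 0.8643
D = 1.2 × 66.24 × 52.21 × 0.9500 × 0.8643 = 3408 m
   = 3.408 km

D ≈ 3.41 km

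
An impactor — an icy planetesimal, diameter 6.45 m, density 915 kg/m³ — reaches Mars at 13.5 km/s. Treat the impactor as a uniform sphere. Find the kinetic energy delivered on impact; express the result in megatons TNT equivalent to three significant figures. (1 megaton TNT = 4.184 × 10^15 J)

E ≈ 2.80 × 10^-3 Mt TNT

v = 13500 m/s.
Mass m = (π/6) ρ d³ = (π/6) × 915 × (6.45)³ = 1.286 × 10^5 kg
E = ½ m v² = 0.5 × 1.286 × 10^5 × (13500)² = 1.172 × 10^13 J
   = 1.172 × 10^13 / 4.184×10^15 = 2.801 × 10^-3 Mt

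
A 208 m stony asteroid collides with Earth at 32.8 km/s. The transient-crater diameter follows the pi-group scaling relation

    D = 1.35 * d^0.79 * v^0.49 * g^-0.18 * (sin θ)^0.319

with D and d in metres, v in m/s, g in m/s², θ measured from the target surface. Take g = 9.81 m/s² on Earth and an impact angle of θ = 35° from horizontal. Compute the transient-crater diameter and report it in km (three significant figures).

D ≈ 8.30 km

In SI units: v = 32800 m/s.
d^0.79 = 208^0.79 = 67.81
v^0.49 = 32800^0.49 = 163.2
g^-0.18 = 9.81^-0.18 = 0.6630
(sin 35°)^0.319 = 0.5736^0.319 = 0.8375
D = 1.35 × 67.81 × 163.2 × 0.6630 × 0.8375 = 8296 m
   = 8.296 km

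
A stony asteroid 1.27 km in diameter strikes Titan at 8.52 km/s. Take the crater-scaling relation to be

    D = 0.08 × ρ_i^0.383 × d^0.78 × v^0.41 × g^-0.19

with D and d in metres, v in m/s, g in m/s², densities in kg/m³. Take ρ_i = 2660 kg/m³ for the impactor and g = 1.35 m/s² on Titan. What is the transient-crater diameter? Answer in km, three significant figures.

D ≈ 16.7 km

In SI units: d = 1270 m, v = 8520 m/s.
ρ_i^0.383 = 2660^0.383 = 20.50
d^0.78 = 1270^0.78 = 263.6
v^0.41 = 8520^0.41 = 40.88
g^-0.19 = 1.35^-0.19 = 0.9446
D = 0.08 × 20.50 × 263.6 × 40.88 × 0.9446 = 16694 m
   = 16.69 km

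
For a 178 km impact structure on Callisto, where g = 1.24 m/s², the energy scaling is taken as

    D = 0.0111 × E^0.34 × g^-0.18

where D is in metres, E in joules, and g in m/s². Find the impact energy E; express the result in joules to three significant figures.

E ≈ 1.74 × 10^21 J

Rearranging: E = [D / (0.0111 · g^-0.18)]^(1/0.34).
D = 178000 m.
g^-0.18 = 1.24^-0.18 = 0.9620
D / (0.0111 × 0.9620) = 178000 / (0.01068) = 1.667 × 10^7
E = (1.667 × 10^7)^2.9412 = 1.742 × 10^21 J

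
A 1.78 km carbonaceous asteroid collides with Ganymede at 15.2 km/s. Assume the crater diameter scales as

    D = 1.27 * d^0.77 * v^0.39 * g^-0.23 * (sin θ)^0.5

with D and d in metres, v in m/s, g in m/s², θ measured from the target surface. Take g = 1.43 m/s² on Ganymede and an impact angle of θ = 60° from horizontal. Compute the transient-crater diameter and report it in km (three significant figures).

In SI units: d = 1780 m, v = 15200 m/s.
d^0.77 = 1780^0.77 = 318.3
v^0.39 = 15200^0.39 = 42.75
g^-0.23 = 1.43^-0.23 = 0.9210
(sin 60°)^0.5 = 0.8660^0.5 = 0.9306
D = 1.27 × 318.3 × 42.75 × 0.9210 × 0.9306 = 14812 m
   = 14.81 km

D ≈ 14.8 km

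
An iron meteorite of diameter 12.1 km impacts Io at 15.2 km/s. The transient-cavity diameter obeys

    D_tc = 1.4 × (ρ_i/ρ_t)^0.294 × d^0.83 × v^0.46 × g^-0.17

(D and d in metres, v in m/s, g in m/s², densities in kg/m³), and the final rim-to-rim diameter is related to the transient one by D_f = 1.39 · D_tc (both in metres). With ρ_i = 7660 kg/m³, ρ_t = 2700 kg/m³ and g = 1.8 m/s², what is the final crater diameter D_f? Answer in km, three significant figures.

D_f ≈ 491 km

In SI: d = 12100 m, v = 15200 m/s.
(ρ_i/ρ_t)^0.294 = (7660/2700)^0.294 = 1.359
d^0.83 = 12100^0.83 = 2447
v^0.46 = 15200^0.46 = 83.88
g^-0.17 = 1.8^-0.17 = 0.9049
D_tc = 1.4 × 1.359 × 2447 × 83.88 × 0.9049 = 3.534 × 10^5 m
D_f = 1.39 × 3.534 × 10^5 = 4.912 × 10^5 m
     = 491.2 km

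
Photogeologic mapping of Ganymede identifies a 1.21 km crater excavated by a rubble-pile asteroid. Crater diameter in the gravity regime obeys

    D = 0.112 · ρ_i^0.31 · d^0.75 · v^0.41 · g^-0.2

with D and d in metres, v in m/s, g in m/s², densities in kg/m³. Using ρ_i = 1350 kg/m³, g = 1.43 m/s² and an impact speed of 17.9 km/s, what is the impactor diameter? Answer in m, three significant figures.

Rearranging for d: d = [D / (0.112 · 1350^0.31 · 17900^0.41 · 1.43^-0.2)]^(1/0.75).
D = 1210 m.
1350^0.31 = 9.341
17900^0.41 = 55.42
1.43^-0.2 = 0.9310
Denominator = 0.112 × 9.341 × 55.42 × 0.9310 = 53.98
D / 53.98 = 1210 / 53.98 = 22.42
d = 22.42^(1/0.75) = 22.42^1.3333 = 63.21 m

d ≈ 63.2 m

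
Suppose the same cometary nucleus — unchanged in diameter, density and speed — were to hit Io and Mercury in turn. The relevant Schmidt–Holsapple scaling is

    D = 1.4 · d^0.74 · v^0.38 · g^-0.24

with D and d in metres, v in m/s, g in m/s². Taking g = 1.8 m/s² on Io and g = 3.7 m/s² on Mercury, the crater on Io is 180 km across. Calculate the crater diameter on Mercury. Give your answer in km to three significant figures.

D ≈ 151 km

All impactor-dependent factors cancel in the ratio, leaving D_Mercury/D_Io = (g_Mercury/g_Io)^-0.24.
(3.7/1.8)^-0.24 = 2.056^-0.24 = 0.8412
D_Mercury = 0.8412 × 180 km = 151 km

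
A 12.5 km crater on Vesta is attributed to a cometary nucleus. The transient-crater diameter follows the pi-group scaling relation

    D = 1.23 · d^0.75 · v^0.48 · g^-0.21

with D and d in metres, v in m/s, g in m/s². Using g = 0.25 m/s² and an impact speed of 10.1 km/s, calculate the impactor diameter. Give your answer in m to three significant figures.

Rearranging for d: d = [D / (1.23 · 10100^0.48 · 0.25^-0.21)]^(1/0.75).
D = 12500 m.
10100^0.48 = 83.57
0.25^-0.21 = 1.338
Denominator = 1.23 × 83.57 × 1.338 = 137.5
D / 137.5 = 12500 / 137.5 = 90.91
d = 90.91^(1/0.75) = 90.91^1.3333 = 408.7 m

d ≈ 409 m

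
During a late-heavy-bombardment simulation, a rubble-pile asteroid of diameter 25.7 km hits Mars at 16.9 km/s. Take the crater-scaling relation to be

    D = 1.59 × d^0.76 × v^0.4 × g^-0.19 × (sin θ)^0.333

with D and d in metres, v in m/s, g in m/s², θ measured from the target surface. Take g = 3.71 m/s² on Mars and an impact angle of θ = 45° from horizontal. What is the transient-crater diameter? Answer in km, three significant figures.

D ≈ 122 km

In SI units: d = 25700 m, v = 16900 m/s.
d^0.76 = 25700^0.76 = 2247
v^0.4 = 16900^0.4 = 49.11
g^-0.19 = 3.71^-0.19 = 0.7795
(sin 45°)^0.333 = 0.7071^0.333 = 0.8910
D = 1.59 × 2247 × 49.11 × 0.7795 × 0.8910 = 1.219 × 10^5 m
   = 121.9 km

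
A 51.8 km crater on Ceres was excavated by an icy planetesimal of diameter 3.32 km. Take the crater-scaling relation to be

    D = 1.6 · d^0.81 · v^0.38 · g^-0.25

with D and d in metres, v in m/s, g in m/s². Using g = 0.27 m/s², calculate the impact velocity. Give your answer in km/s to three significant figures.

Rearranging for v: v = [D / (1.6 · 3320^0.81 · 0.27^-0.25)]^(1/0.38).
D = 51800 m.
3320^0.81 = 711.4
0.27^-0.25 = 1.387
Denominator = 1.6 × 711.4 × 1.387 = 1579
D / 1579 = 51800 / 1579 = 32.81
v = 32.81^(1/0.38) = 32.81^2.6316 = 9762 m/s

v ≈ 9.76 km/s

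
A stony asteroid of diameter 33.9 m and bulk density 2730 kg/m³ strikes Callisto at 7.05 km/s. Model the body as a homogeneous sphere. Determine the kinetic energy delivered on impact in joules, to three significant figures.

v = 7050 m/s.
Mass m = (π/6) ρ d³ = (π/6) × 2730 × (33.9)³ = 5.569 × 10^7 kg
E = ½ m v² = 0.5 × 5.569 × 10^7 × (7050)² = 1.384 × 10^15 J

E ≈ 1.38 × 10^15 J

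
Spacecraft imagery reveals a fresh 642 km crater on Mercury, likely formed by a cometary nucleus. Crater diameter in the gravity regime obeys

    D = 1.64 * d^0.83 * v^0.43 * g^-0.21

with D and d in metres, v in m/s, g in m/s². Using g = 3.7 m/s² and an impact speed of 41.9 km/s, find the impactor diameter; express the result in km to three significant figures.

Rearranging for d: d = [D / (1.64 · 41900^0.43 · 3.7^-0.21)]^(1/0.83).
D = 642000 m.
41900^0.43 = 97.17
3.7^-0.21 = 0.7598
Denominator = 1.64 × 97.17 × 0.7598 = 121.1
D / 121.1 = 642000 / 121.1 = 5301
d = 5301^(1/0.83) = 5301^1.2048 = 30698 m

d ≈ 30.7 km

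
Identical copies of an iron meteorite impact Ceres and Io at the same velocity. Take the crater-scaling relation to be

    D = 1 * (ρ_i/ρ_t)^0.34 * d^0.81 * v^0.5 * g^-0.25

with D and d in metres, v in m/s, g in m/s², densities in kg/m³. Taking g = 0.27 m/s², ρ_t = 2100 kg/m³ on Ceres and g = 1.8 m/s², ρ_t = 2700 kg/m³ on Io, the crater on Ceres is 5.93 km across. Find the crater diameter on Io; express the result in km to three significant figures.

The impactor-only factors (d, v, ρ_i) cancel in the ratio, leaving D_Io/D_Ceres = (g_Io/g_Ceres)^-0.25 · (ρ_t,Ceres/ρ_t,Io)^0.34.
(1.8/0.27)^-0.25 = 6.667^-0.25 = 0.6223
(2100/2700)^0.34 = 0.7778^0.34 = 0.9181
Ratio = 0.6223 × 0.9181 = 0.5713
D_Io = 0.5713 × 5.93 km = 3.39 km

D ≈ 3.39 km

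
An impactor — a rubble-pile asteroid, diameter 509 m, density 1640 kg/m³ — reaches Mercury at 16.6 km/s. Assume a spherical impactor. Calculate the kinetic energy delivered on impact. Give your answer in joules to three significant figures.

v = 16600 m/s.
Mass m = (π/6) ρ d³ = (π/6) × 1640 × (509)³ = 1.132 × 10^11 kg
E = ½ m v² = 0.5 × 1.132 × 10^11 × (16600)² = 1.560 × 10^19 J

E ≈ 1.56 × 10^19 J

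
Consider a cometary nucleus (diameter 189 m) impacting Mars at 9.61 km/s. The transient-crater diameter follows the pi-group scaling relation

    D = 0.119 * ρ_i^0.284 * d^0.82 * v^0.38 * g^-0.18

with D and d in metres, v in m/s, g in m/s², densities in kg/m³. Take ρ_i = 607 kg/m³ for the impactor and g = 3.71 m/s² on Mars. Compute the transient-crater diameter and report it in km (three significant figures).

In SI units: v = 9610 m/s.
ρ_i^0.284 = 607^0.284 = 6.172
d^0.82 = 189^0.82 = 73.57
v^0.38 = 9610^0.38 = 32.62
g^-0.18 = 3.71^-0.18 = 0.7898
D = 0.119 × 6.172 × 73.57 × 32.62 × 0.7898 = 1392 m
   = 1.392 km

D ≈ 1.39 km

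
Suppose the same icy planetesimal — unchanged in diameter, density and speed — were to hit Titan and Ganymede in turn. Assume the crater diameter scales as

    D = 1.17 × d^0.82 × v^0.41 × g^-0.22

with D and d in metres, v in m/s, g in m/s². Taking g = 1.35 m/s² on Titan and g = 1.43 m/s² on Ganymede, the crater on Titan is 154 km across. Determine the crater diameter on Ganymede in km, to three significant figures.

All impactor-dependent factors cancel in the ratio, leaving D_Ganymede/D_Titan = (g_Ganymede/g_Titan)^-0.22.
(1.43/1.35)^-0.22 = 1.059^-0.22 = 0.9875
D_Ganymede = 0.9875 × 154 km = 152 km

D ≈ 152 km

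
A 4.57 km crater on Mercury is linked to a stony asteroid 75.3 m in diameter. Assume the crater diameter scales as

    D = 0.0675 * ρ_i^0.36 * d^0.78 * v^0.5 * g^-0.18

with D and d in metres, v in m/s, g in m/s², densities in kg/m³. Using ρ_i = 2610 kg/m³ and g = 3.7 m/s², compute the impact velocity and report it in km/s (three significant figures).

v ≈ 30.1 km/s

Rearranging for v: v = [D / (0.0675 · 2610^0.36 · 75.3^0.78 · 3.7^-0.18)]^(1/0.5).
D = 4570 m.
2610^0.36 = 16.98
75.3^0.78 = 29.10
3.7^-0.18 = 0.7902
Denominator = 0.0675 × 16.98 × 29.10 × 0.7902 = 26.36
D / 26.36 = 4570 / 26.36 = 173.4
v = 173.4^(1/0.5) = 173.4^2 = 30068 m/s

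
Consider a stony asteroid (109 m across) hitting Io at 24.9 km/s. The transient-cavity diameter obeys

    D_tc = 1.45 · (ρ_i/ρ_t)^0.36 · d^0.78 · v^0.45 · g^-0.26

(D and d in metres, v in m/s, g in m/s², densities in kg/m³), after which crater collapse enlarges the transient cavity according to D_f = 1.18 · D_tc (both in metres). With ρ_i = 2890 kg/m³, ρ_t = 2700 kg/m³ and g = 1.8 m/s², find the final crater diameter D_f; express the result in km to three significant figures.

v = 24900 m/s.
(ρ_i/ρ_t)^0.36 = (2890/2700)^0.36 = 1.025
d^0.78 = 109^0.78 = 38.83
v^0.45 = 24900^0.45 = 95.12
g^-0.26 = 1.8^-0.26 = 0.8583
D_tc = 1.45 × 1.025 × 38.83 × 95.12 × 0.8583 = 4712 m
D_f = 1.18 × 4712 = 5560 m
     = 5.560 km

D_f ≈ 5.56 km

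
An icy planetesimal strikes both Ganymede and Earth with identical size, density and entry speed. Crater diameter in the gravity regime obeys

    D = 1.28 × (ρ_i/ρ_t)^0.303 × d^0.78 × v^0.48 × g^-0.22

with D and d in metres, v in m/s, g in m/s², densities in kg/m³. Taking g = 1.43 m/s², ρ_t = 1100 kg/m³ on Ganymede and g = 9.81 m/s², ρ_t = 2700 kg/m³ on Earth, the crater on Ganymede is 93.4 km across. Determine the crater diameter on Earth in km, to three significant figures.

The impactor-only factors (d, v, ρ_i) cancel in the ratio, leaving D_Earth/D_Ganymede = (g_Earth/g_Ganymede)^-0.22 · (ρ_t,Ganymede/ρ_t,Earth)^0.303.
(9.81/1.43)^-0.22 = 6.860^-0.22 = 0.6546
(1100/2700)^0.303 = 0.4074^0.303 = 0.7618
Ratio = 0.6546 × 0.7618 = 0.4987
D_Earth = 0.4987 × 93.4 km = 46.6 km

D ≈ 46.6 km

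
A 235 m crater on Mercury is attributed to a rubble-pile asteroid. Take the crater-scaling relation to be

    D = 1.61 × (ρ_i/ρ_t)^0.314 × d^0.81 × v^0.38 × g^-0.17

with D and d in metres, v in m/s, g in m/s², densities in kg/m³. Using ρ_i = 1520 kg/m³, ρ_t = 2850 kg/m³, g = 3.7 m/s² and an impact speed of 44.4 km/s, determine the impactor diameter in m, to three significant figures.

Rearranging for d: d = [D / (1.61 · (1520/2850)^0.314 · 44400^0.38 · 3.7^-0.17)]^(1/0.81).
(1520/2850)^0.314 = 0.8209
44400^0.38 = 58.35
3.7^-0.17 = 0.8006
Denominator = 1.61 × 0.8209 × 58.35 × 0.8006 = 61.74
D / 61.74 = 235 / 61.74 = 3.806
d = 3.806^(1/0.81) = 3.806^1.2346 = 5.208 m

d ≈ 5.21 m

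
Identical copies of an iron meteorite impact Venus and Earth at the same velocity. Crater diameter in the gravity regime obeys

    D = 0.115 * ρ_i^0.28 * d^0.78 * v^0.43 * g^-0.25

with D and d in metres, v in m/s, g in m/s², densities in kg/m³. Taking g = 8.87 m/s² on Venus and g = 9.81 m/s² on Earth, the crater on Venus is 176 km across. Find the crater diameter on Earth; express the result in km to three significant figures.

All impactor-dependent factors cancel in the ratio, leaving D_Earth/D_Venus = (g_Earth/g_Venus)^-0.25.
(9.81/8.87)^-0.25 = 1.106^-0.25 = 0.9751
D_Earth = 0.9751 × 176 km = 172 km

D ≈ 172 km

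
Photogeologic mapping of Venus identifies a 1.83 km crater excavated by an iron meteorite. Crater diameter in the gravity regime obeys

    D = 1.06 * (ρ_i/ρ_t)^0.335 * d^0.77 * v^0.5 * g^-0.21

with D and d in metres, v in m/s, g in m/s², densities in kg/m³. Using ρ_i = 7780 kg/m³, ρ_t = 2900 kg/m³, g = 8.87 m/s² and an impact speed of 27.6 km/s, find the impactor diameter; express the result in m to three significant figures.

Rearranging for d: d = [D / (1.06 · (7780/2900)^0.335 · 27600^0.5 · 8.87^-0.21)]^(1/0.77).
D = 1830 m.
(7780/2900)^0.335 = 1.392
27600^0.5 = 166.1
8.87^-0.21 = 0.6323
Denominator = 1.06 × 1.392 × 166.1 × 0.6323 = 155.0
D / 155.0 = 1830 / 155.0 = 11.81
d = 11.81^(1/0.77) = 11.81^1.2987 = 24.69 m

d ≈ 24.7 m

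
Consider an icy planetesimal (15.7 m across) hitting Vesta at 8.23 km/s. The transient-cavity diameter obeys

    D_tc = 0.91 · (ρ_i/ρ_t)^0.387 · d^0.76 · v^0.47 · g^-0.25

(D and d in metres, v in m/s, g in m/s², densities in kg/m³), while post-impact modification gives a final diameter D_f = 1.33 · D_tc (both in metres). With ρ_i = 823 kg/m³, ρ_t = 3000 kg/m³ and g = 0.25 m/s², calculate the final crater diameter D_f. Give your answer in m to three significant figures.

v = 8230 m/s.
(ρ_i/ρ_t)^0.387 = (823/3000)^0.387 = 0.6062
d^0.76 = 15.7^0.76 = 8.107
v^0.47 = 8230^0.47 = 69.22
g^-0.25 = 0.25^-0.25 = 1.414
D_tc = 0.91 × 0.6062 × 8.107 × 69.22 × 1.414 = 437.7 m
D_f = 1.33 × 437.7 = 582.1 m

D_f ≈ 582 m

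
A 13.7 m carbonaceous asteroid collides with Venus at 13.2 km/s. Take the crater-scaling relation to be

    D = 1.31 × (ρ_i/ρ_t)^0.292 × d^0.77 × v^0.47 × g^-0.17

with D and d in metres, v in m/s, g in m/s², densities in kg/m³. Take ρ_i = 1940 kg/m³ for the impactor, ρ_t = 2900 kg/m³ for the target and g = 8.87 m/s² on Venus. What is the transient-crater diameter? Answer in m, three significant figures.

D ≈ 521 m

In SI units: v = 13200 m/s.
(ρ_i/ρ_t)^0.292 = (1940/2900)^0.292 = 0.8892
d^0.77 = 13.7^0.77 = 7.504
v^0.47 = 13200^0.47 = 86.43
g^-0.17 = 8.87^-0.17 = 0.6900
D = 1.31 × 0.8892 × 7.504 × 86.43 × 0.6900 = 521.3 m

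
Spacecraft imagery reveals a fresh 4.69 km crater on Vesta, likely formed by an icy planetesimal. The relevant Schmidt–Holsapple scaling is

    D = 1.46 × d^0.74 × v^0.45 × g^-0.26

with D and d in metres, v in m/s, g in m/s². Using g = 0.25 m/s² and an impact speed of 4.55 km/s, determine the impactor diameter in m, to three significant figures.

d ≈ 201 m

Rearranging for d: d = [D / (1.46 · 4550^0.45 · 0.25^-0.26)]^(1/0.74).
D = 4690 m.
4550^0.45 = 44.27
0.25^-0.26 = 1.434
Denominator = 1.46 × 44.27 × 1.434 = 92.69
D / 92.69 = 4690 / 92.69 = 50.60
d = 50.60^(1/0.74) = 50.60^1.3514 = 200.9 m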